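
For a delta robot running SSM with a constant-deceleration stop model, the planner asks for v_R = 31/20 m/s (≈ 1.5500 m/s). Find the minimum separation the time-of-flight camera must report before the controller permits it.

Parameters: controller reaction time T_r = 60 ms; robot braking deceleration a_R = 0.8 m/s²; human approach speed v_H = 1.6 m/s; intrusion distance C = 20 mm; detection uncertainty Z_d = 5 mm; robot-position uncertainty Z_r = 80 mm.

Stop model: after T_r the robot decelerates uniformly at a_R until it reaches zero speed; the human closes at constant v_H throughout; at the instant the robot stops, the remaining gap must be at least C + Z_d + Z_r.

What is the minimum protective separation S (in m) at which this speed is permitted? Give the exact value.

T_s = v_R/a_R = (31/20)/(4/5) = 1.9375 s
robot in T_r: 1.5500·0.0600 = 0.0930 m
robot covers 1.5500·1.9375 − ½·0.8000·1.9375² = 1.5016 m while stopping
person approaches 1.6000·(0.0600+1.9375) = 3.1960 m
C+Z_d+Z_r = 0.0200+0.0050+0.0800 = 0.1050 m
S_min ≈ 0.0930+1.5016+3.1960+0.1050  ⇒  S_min = 78329/16000 m

S_min = 78329/16000 m = 4.8956 m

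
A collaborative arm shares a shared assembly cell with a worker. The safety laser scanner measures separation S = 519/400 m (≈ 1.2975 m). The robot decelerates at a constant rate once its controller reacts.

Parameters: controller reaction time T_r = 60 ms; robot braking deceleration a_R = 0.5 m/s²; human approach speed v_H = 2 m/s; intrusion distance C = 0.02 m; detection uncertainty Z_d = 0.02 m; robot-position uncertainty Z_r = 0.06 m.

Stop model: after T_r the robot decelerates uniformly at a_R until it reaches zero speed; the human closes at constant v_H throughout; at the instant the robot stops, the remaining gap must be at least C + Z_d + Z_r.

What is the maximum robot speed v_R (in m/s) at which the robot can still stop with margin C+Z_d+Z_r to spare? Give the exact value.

v_R_max = 1/4 m/s = 0.2500 m/s

collect terms ⇒ (1)·v_R² + (203/50)·v_R + (-431/400) = 0
  disc = (203/50)² − 4·(1)·(-431/400) = 12996/625 ; √disc = 114/25
  v_R = (−(203/50) + 114/25) / (2·(1)) = 1/4 m/s
check:
T_s = v_R/a_R = (1/4)/(1/2) = 0.5000 s
robot in T_r: 0.2500·0.0600 = 0.0150 m
robot under decel: 0.2500²/(2·0.5000) = 0.0625 m
person approaches 2.0000·(0.0600+0.5000) = 1.1200 m
C+Z_d+Z_r = 0.0200+0.0200+0.0600 = 0.1000 m
sum ≈ 0.0150+0.0625+1.1200+0.1000 ≈ 1.2975 m = S ✓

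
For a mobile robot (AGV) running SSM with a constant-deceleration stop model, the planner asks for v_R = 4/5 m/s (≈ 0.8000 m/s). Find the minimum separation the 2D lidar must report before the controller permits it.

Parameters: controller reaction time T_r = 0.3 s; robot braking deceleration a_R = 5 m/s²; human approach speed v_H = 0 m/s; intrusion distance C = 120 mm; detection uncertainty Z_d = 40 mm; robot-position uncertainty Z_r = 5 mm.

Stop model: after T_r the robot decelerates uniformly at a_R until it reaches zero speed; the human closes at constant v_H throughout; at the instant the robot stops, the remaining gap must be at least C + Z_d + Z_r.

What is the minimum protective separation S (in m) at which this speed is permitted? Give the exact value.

S_min = 469/1000 m = 0.4690 m

braking lasts T_s = (4/5)/5 = 0.1600 s
robot covers v_R·T_r = 0.8000·0.3000 = 0.2400 m before braking
robot covers 0.8000·0.1600 − ½·5.0000·0.1600² = 0.0640 m while stopping
human closes 0.0000·0.4600 = 0.0000 m
margins: 0.1200+0.0400+0.0050 = 0.1650 m
S_min ≈ 0.2400+0.0640+0.0000+0.1650  ⇒  S_min = 469/1000 m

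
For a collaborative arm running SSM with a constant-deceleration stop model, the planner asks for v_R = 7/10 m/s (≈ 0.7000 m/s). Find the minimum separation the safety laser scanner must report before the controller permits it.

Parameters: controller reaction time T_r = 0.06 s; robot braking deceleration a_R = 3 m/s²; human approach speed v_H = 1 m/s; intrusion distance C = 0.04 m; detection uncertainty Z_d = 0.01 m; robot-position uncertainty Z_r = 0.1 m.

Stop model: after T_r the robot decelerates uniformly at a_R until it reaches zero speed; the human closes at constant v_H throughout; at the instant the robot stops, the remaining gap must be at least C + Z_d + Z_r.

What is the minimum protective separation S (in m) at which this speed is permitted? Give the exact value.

S_min = 567/1000 m = 0.5670 m

T_s = v_R/a_R = (7/10)/3 = 0.2333 s
reaction-phase robot travel = 0.7000·0.0600 = 0.0420 m
robot under decel: 0.7000²/(2·3.0000) = 0.0817 m
human over T_r+T_s: 1.0000·(0.0600+0.2333) = 0.2933 m
margins: 0.0400+0.0100+0.1000 = 0.1500 m
S_min ≈ 0.0420+0.0817+0.2933+0.1500  ⇒  S_min = 567/1000 m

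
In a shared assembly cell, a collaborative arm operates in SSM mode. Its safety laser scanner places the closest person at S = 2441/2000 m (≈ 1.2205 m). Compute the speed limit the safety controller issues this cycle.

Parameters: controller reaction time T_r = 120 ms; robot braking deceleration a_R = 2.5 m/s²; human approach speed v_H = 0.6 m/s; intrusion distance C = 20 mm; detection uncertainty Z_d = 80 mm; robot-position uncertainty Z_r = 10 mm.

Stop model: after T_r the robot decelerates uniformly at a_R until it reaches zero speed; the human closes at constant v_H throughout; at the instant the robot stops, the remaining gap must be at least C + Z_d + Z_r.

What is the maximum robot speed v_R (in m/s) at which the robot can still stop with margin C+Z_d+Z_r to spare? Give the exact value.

quadratic (1/5)·v² + (9/25)·v + (-2077/2000) = 0
  disc = (9/25)² − 4·(1/5)·(-2077/2000) = 2401/2500 ; √disc = 49/50
  v_R = (−(9/25) + 49/50) / (2·(1/5)) = 31/20 m/s
check:
T_s = v_R/a_R = (31/20)/(5/2) = 0.6200 s
robot in T_r: 1.5500·0.1200 = 0.1860 m
robot covers 1.5500·0.6200 − ½·2.5000·0.6200² = 0.4805 m while stopping
person approaches 0.6000·(0.1200+0.6200) = 0.4440 m
residual clearance needed = 0.0200+0.0800+0.0100 = 0.1100 m
sum ≈ 0.1860+0.4805+0.4440+0.1100 ≈ 1.2205 m = S ✓

v_R_max = 31/20 m/s = 1.5500 m/s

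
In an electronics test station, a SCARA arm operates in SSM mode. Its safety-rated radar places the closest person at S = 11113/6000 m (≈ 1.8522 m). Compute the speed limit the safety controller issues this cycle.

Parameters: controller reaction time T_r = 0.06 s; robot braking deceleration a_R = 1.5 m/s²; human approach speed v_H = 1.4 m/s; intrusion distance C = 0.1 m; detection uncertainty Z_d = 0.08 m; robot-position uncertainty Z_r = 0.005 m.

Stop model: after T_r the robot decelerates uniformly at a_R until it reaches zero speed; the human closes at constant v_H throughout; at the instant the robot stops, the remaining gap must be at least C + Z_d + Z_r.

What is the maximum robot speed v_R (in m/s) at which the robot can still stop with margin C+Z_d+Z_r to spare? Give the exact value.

v_R_max = 23/20 m/s = 1.1500 m/s

quadratic (1/3)·v² + (149/150)·v + (-9499/6000) = 0
  disc = (149/150)² − 4·(1/3)·(-9499/6000) = 1936/625 ; √disc = 44/25
  v_R = (−(149/150) + 44/25) / (2·(1/3)) = 23/20 m/s
check:
T_s = v_R/a_R = (23/20)/(3/2) = 0.7667 s
robot covers v_R·T_r = 1.1500·0.0600 = 0.0690 m before braking
robot under decel: 1.1500²/(2·1.5000) = 0.4408 m
human closes 1.4000·0.8267 = 1.1573 m
C+Z_d+Z_r = 0.1000+0.0800+0.0050 = 0.1850 m
sum ≈ 0.0690+0.4408+1.1573+0.1850 ≈ 1.8522 m = S ✓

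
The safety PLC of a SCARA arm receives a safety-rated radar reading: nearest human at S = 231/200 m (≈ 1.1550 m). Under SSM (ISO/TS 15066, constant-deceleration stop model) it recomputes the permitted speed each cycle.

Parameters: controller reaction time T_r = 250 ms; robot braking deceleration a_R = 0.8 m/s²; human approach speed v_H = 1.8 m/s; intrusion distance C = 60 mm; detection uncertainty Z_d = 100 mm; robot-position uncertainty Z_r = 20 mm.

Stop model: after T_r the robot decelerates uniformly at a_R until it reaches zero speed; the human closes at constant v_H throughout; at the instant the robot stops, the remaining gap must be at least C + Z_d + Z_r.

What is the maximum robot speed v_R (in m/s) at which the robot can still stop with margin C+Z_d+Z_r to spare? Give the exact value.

collect terms ⇒ (5/8)·v_R² + (5/2)·v_R + (-21/40) = 0
  disc = (5/2)² − 4·(5/8)·(-21/40) = 121/16 ; √disc = 11/4
  v_R = (−(5/2) + 11/4) / (2·(5/8)) = 1/5 m/s
check:
T_s = v_R/a_R = (1/5)/(4/5) = 0.2500 s
robot covers v_R·T_r = 0.2000·0.2500 = 0.0500 m before braking
robot covers 0.2000·0.2500 − ½·0.8000·0.2500² = 0.0250 m while stopping
human over T_r+T_s: 1.8000·(0.2500+0.2500) = 0.9000 m
residual clearance needed = 0.0600+0.1000+0.0200 = 0.1800 m
sum ≈ 0.0500+0.0250+0.9000+0.1800 ≈ 1.1550 m = S ✓

v_R_max = 1/5 m/s = 0.2000 m/s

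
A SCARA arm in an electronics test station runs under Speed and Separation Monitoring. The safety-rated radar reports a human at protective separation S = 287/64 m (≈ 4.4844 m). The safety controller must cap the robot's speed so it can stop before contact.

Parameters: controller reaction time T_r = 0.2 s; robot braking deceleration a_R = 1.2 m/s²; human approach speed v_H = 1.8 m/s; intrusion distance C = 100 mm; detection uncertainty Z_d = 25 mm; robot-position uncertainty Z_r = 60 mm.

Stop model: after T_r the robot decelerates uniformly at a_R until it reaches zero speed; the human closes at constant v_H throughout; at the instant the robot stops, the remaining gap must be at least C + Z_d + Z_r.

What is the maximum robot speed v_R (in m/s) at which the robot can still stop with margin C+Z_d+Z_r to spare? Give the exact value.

at the boundary: (5/12)·v² + (17/10)·v + (-6303/1600) = 0
  disc = (17/10)² − 4·(5/12)·(-6303/1600) = 15129/1600 ; √disc = 123/40
  v_R = (−(17/10) + 123/40) / (2·(5/12)) = 33/20 m/s
check:
braking lasts T_s = (33/20)/(6/5) = 1.3750 s
robot covers v_R·T_r = 1.6500·0.2000 = 0.3300 m before braking
robot under decel: 1.6500²/(2·1.2000) = 1.1344 m
person approaches 1.8000·(0.2000+1.3750) = 2.8350 m
margins: 0.1000+0.0250+0.0600 = 0.1850 m
sum ≈ 0.3300+1.1344+2.8350+0.1850 ≈ 4.4844 m = S ✓

v_R_max = 33/20 m/s = 1.6500 m/s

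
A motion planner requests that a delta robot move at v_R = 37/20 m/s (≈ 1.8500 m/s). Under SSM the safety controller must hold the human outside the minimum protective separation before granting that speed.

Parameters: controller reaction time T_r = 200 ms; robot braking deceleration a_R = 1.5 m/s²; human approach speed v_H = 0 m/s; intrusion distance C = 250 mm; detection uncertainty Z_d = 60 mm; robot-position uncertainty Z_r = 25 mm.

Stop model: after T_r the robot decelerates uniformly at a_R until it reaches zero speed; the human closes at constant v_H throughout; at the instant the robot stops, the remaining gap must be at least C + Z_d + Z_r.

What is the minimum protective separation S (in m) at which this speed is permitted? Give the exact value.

S_min = 443/240 m = 1.8458 m

stop time T_s = (37/20)/(3/2) = 1.2333 s
robot covers v_R·T_r = 1.8500·0.2000 = 0.3700 m before braking
robot under decel: 1.8500²/(2·1.5000) = 1.1408 m
human over T_r+T_s: 0.0000·(0.2000+1.2333) = 0.0000 m
C+Z_d+Z_r = 0.2500+0.0600+0.0250 = 0.3350 m
S_min ≈ 0.3700+1.1408+0.0000+0.3350  ⇒  S_min = 443/240 m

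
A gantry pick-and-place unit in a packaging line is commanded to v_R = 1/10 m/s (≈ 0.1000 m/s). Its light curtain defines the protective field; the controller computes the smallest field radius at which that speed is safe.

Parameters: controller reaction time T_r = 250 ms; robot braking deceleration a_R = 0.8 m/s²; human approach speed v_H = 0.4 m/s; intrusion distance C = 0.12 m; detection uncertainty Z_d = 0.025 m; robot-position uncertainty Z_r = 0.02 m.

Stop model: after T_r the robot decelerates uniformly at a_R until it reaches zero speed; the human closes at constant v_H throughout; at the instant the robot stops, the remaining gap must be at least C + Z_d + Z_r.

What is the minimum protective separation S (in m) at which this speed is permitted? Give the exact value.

braking lasts T_s = (1/10)/(4/5) = 0.1250 s
reaction-phase robot travel = 0.1000·0.2500 = 0.0250 m
robot covers 0.1000·0.1250 − ½·0.8000·0.1250² = 0.0063 m while stopping
person approaches 0.4000·(0.2500+0.1250) = 0.1500 m
C+Z_d+Z_r = 0.1200+0.0250+0.0200 = 0.1650 m
S_min ≈ 0.0250+0.0063+0.1500+0.1650  ⇒  S_min = 277/800 m

S_min = 277/800 m = 0.3463 m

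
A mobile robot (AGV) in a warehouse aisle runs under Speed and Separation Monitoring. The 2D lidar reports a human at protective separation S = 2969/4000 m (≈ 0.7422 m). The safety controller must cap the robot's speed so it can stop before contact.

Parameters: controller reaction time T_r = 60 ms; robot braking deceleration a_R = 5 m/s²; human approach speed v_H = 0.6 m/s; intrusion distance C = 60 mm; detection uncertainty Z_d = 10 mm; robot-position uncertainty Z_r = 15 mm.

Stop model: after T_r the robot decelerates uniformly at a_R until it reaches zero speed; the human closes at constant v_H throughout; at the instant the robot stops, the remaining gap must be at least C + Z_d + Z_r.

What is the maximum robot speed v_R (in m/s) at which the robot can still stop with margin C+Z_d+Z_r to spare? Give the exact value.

v_R_max = 7/4 m/s = 1.7500 m/s

quadratic (1/10)·v² + (9/50)·v + (-497/800) = 0
  disc = (9/50)² − 4·(1/10)·(-497/800) = 2809/10000 ; √disc = 53/100
  v_R = (−(9/50) + 53/100) / (2·(1/10)) = 7/4 m/s
check:
stop time T_s = (7/4)/5 = 0.3500 s
robot in T_r: 1.7500·0.0600 = 0.1050 m
robot under decel: 1.7500²/(2·5.0000) = 0.3063 m
person approaches 0.6000·(0.0600+0.3500) = 0.2460 m
C+Z_d+Z_r = 0.0600+0.0100+0.0150 = 0.0850 m
sum ≈ 0.1050+0.3063+0.2460+0.0850 ≈ 0.7422 m = S ✓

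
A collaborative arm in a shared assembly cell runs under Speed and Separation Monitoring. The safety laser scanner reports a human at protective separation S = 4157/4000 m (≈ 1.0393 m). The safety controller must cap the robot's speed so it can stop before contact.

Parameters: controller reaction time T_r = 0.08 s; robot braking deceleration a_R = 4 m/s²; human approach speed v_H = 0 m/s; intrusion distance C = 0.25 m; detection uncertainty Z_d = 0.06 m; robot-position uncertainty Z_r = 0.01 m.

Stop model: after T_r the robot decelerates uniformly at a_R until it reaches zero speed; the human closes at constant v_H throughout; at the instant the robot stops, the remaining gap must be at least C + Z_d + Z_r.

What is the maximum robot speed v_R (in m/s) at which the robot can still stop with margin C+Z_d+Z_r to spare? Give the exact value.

v_R_max = 21/10 m/s = 2.1000 m/s

collect terms ⇒ (1/8)·v_R² + (2/25)·v_R + (-2877/4000) = 0
  disc = (2/25)² − 4·(1/8)·(-2877/4000) = 14641/40000 ; √disc = 121/200
  v_R = (−(2/25) + 121/200) / (2·(1/8)) = 21/10 m/s
check:
T_s = v_R/a_R = (21/10)/4 = 0.5250 s
reaction-phase robot travel = 2.1000·0.0800 = 0.1680 m
robot covers 2.1000·0.5250 − ½·4.0000·0.5250² = 0.5513 m while stopping
human closes 0.0000·0.6050 = 0.0000 m
C+Z_d+Z_r = 0.2500+0.0600+0.0100 = 0.3200 m
sum ≈ 0.1680+0.5513+0.0000+0.3200 ≈ 1.0393 m = S ✓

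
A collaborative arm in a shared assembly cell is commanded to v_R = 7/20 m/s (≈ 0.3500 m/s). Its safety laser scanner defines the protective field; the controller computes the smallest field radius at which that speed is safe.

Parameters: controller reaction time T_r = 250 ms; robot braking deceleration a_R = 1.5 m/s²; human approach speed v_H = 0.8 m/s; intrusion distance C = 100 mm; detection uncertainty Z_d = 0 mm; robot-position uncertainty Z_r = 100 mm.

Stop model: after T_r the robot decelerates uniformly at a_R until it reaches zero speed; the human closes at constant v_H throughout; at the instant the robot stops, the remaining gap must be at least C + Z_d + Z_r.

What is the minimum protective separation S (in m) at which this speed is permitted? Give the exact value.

T_s = v_R/a_R = (7/20)/(3/2) = 0.2333 s
robot in T_r: 0.3500·0.2500 = 0.0875 m
robot covers 0.3500·0.2333 − ½·1.5000·0.2333² = 0.0408 m while stopping
person approaches 0.8000·(0.2500+0.2333) = 0.3867 m
C+Z_d+Z_r = 0.1000+0.0000+0.1000 = 0.2000 m
S_min ≈ 0.0875+0.0408+0.3867+0.2000  ⇒  S_min = 143/200 m

S_min = 143/200 m = 0.7150 m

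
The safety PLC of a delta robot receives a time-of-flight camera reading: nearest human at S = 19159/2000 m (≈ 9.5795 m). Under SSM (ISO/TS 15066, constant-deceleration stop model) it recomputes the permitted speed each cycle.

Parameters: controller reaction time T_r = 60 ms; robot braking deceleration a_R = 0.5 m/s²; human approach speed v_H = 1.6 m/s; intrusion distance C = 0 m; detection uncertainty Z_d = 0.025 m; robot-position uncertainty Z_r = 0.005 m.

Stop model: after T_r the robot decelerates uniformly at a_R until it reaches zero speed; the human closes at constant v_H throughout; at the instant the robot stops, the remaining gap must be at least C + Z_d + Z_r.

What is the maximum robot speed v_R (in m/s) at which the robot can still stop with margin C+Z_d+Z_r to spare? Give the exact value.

v_R_max = 37/20 m/s = 1.8500 m/s

at the boundary: (1)·v² + (163/50)·v + (-18907/2000) = 0
  disc = (163/50)² − 4·(1)·(-18907/2000) = 30276/625 ; √disc = 174/25
  v_R = (−(163/50) + 174/25) / (2·(1)) = 37/20 m/s
check:
T_s = v_R/a_R = (37/20)/(1/2) = 3.7000 s
reaction-phase robot travel = 1.8500·0.0600 = 0.1110 m
robot covers 1.8500·3.7000 − ½·0.5000·3.7000² = 3.4225 m while stopping
person approaches 1.6000·(0.0600+3.7000) = 6.0160 m
margins: 0.0000+0.0250+0.0050 = 0.0300 m
sum ≈ 0.1110+3.4225+6.0160+0.0300 ≈ 9.5795 m = S ✓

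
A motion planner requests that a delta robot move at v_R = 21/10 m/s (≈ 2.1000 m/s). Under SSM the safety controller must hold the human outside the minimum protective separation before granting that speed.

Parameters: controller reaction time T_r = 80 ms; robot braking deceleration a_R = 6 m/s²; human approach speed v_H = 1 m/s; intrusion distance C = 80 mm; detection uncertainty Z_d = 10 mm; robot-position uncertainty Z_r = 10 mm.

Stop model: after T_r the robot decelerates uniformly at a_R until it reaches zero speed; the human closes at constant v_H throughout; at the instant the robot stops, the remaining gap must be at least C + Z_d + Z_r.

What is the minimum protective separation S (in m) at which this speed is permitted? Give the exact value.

T_s = v_R/a_R = (21/10)/6 = 0.3500 s
robot covers v_R·T_r = 2.1000·0.0800 = 0.1680 m before braking
robot under decel: 2.1000²/(2·6.0000) = 0.3675 m
human closes 1.0000·0.4300 = 0.4300 m
margins: 0.0800+0.0100+0.0100 = 0.1000 m
S_min ≈ 0.1680+0.3675+0.4300+0.1000  ⇒  S_min = 2131/2000 m

S_min = 2131/2000 m = 1.0655 m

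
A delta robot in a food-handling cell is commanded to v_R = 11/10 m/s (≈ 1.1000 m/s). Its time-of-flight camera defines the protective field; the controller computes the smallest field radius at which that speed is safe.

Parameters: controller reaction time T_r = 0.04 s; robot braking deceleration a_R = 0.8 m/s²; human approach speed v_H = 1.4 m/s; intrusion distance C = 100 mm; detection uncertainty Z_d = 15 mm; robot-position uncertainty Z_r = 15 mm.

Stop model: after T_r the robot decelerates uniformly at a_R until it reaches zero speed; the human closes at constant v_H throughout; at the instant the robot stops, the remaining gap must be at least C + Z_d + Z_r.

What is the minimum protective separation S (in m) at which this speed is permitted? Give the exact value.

braking lasts T_s = (11/10)/(4/5) = 1.3750 s
robot covers v_R·T_r = 1.1000·0.0400 = 0.0440 m before braking
braking distance = 1.1000²/(2·0.8000) = 0.7562 m
human closes 1.4000·1.4150 = 1.9810 m
residual clearance needed = 0.1000+0.0150+0.0150 = 0.1300 m
S_min ≈ 0.0440+0.7562+1.9810+0.1300  ⇒  S_min = 2329/800 m

S_min = 2329/800 m = 2.9112 m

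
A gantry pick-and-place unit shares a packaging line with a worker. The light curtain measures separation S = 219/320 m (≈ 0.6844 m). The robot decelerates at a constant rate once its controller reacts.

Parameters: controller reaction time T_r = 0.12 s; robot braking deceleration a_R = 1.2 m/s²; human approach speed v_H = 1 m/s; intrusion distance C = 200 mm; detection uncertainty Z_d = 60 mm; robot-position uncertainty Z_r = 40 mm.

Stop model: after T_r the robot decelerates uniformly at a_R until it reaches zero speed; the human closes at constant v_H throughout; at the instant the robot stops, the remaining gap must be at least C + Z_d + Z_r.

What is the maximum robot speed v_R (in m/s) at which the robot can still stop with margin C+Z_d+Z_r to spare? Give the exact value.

v_R_max = 1/4 m/s = 0.2500 m/s

collect terms ⇒ (5/12)·v_R² + (143/150)·v_R + (-423/1600) = 0
  disc = (143/150)² − 4·(5/12)·(-423/1600) = 485809/360000 ; √disc = 697/600
  v_R = (−(143/150) + 697/600) / (2·(5/12)) = 1/4 m/s
check:
T_s = v_R/a_R = (1/4)/(6/5) = 0.2083 s
robot in T_r: 0.2500·0.1200 = 0.0300 m
robot covers 0.2500·0.2083 − ½·1.2000·0.2083² = 0.0260 m while stopping
person approaches 1.0000·(0.1200+0.2083) = 0.3283 m
C+Z_d+Z_r = 0.2000+0.0600+0.0400 = 0.3000 m
sum ≈ 0.0300+0.0260+0.3283+0.3000 ≈ 0.6844 m = S ✓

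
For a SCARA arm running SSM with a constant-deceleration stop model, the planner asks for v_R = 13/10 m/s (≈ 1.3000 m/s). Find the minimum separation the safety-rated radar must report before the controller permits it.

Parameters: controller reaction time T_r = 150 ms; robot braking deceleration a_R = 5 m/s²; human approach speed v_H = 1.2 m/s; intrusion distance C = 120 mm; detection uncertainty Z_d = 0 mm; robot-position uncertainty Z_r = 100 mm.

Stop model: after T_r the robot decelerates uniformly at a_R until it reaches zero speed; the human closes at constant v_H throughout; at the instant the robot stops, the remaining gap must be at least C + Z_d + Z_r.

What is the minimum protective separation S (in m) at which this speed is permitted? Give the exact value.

S_min = 269/250 m = 1.0760 m

braking lasts T_s = (13/10)/5 = 0.2600 s
reaction-phase robot travel = 1.3000·0.1500 = 0.1950 m
robot under decel: 1.3000²/(2·5.0000) = 0.1690 m
person approaches 1.2000·(0.1500+0.2600) = 0.4920 m
C+Z_d+Z_r = 0.1200+0.0000+0.1000 = 0.2200 m
S_min ≈ 0.1950+0.1690+0.4920+0.2200  ⇒  S_min = 269/250 m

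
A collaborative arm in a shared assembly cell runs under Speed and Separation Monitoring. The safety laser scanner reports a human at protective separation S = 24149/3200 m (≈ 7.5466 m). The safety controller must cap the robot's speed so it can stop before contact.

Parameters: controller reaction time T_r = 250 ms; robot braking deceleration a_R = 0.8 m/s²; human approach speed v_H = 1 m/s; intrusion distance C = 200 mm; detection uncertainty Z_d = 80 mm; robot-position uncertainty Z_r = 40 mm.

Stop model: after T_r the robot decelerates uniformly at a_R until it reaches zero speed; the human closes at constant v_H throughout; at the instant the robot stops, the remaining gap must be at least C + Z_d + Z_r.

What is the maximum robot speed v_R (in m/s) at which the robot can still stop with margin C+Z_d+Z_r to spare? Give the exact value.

v_R_max = 47/20 m/s = 2.3500 m/s

collect terms ⇒ (5/8)·v_R² + (3/2)·v_R + (-893/128) = 0
  disc = (3/2)² − 4·(5/8)·(-893/128) = 5041/256 ; √disc = 71/16
  v_R = (−(3/2) + 71/16) / (2·(5/8)) = 47/20 m/s
check:
T_s = v_R/a_R = (47/20)/(4/5) = 2.9375 s
reaction-phase robot travel = 2.3500·0.2500 = 0.5875 m
robot under decel: 2.3500²/(2·0.8000) = 3.4516 m
person approaches 1.0000·(0.2500+2.9375) = 3.1875 m
C+Z_d+Z_r = 0.2000+0.0800+0.0400 = 0.3200 m
sum ≈ 0.5875+3.4516+3.1875+0.3200 ≈ 7.5466 m = S ✓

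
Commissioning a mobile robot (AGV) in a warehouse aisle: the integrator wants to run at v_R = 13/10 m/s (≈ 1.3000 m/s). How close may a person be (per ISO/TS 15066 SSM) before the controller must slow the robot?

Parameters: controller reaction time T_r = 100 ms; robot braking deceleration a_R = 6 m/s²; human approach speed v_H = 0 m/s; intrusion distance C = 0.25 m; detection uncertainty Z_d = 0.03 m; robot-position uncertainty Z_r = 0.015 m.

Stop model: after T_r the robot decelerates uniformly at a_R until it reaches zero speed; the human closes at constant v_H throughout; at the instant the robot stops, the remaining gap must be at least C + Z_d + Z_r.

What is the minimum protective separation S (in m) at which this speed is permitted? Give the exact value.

T_s = v_R/a_R = (13/10)/6 = 0.2167 s
reaction-phase robot travel = 1.3000·0.1000 = 0.1300 m
braking distance = 1.3000²/(2·6.0000) = 0.1408 m
human over T_r+T_s: 0.0000·(0.1000+0.2167) = 0.0000 m
margins: 0.2500+0.0300+0.0150 = 0.2950 m
S_min ≈ 0.1300+0.1408+0.0000+0.2950  ⇒  S_min = 679/1200 m

S_min = 679/1200 m = 0.5658 m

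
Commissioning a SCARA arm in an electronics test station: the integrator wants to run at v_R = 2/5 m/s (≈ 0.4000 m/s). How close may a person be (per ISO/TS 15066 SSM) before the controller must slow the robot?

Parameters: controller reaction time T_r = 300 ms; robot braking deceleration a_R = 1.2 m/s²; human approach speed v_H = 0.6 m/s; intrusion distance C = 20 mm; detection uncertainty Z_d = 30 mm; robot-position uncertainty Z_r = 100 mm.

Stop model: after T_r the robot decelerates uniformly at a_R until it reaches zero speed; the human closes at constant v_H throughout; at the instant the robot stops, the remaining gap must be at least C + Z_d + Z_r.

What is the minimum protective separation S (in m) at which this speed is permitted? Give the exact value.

braking lasts T_s = (2/5)/(6/5) = 0.3333 s
robot in T_r: 0.4000·0.3000 = 0.1200 m
braking distance = 0.4000²/(2·1.2000) = 0.0667 m
human over T_r+T_s: 0.6000·(0.3000+0.3333) = 0.3800 m
margins: 0.0200+0.0300+0.1000 = 0.1500 m
S_min ≈ 0.1200+0.0667+0.3800+0.1500  ⇒  S_min = 43/60 m

S_min = 43/60 m = 0.7167 m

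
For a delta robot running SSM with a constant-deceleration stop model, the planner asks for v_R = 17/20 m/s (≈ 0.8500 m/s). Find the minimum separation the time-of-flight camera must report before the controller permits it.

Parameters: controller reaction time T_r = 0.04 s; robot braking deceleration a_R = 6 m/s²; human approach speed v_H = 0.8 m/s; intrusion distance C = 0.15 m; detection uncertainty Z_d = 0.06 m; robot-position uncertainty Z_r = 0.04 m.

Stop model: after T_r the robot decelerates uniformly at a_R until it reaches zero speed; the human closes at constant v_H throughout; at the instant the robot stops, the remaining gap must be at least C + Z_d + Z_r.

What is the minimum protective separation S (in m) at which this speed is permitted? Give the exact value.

S_min = 11749/24000 m = 0.4895 m

braking lasts T_s = (17/20)/6 = 0.1417 s
robot in T_r: 0.8500·0.0400 = 0.0340 m
robot covers 0.8500·0.1417 − ½·6.0000·0.1417² = 0.0602 m while stopping
person approaches 0.8000·(0.0400+0.1417) = 0.1453 m
margins: 0.1500+0.0600+0.0400 = 0.2500 m
S_min ≈ 0.0340+0.0602+0.1453+0.2500  ⇒  S_min = 11749/24000 m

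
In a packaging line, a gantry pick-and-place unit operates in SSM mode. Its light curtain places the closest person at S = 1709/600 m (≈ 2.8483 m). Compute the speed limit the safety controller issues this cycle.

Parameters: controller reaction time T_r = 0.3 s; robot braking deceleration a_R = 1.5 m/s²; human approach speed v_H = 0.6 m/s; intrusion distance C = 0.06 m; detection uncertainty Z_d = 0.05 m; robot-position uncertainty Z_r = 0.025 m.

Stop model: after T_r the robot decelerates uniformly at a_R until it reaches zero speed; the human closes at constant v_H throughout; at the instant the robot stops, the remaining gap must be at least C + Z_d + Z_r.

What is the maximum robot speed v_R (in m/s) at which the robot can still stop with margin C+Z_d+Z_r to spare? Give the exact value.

collect terms ⇒ (1/3)·v_R² + (7/10)·v_R + (-38/15) = 0
  disc = (7/10)² − 4·(1/3)·(-38/15) = 3481/900 ; √disc = 59/30
  v_R = (−(7/10) + 59/30) / (2·(1/3)) = 19/10 m/s
check:
T_s = v_R/a_R = (19/10)/(3/2) = 1.2667 s
reaction-phase robot travel = 1.9000·0.3000 = 0.5700 m
robot covers 1.9000·1.2667 − ½·1.5000·1.2667² = 1.2033 m while stopping
person approaches 0.6000·(0.3000+1.2667) = 0.9400 m
C+Z_d+Z_r = 0.0600+0.0500+0.0250 = 0.1350 m
sum ≈ 0.5700+1.2033+0.9400+0.1350 ≈ 2.8483 m = S ✓

v_R_max = 19/10 m/s = 1.9000 m/s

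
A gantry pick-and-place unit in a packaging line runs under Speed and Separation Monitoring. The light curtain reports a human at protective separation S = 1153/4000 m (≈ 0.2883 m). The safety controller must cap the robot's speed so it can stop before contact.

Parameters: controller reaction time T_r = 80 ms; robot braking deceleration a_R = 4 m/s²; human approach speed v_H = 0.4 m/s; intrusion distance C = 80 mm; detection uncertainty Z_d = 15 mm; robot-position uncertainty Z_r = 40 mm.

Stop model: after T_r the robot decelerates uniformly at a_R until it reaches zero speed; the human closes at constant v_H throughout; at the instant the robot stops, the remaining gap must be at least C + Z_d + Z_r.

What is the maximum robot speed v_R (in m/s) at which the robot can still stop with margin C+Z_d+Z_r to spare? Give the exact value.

collect terms ⇒ (1/8)·v_R² + (9/50)·v_R + (-97/800) = 0
  disc = (9/50)² − 4·(1/8)·(-97/800) = 3721/40000 ; √disc = 61/200
  v_R = (−(9/50) + 61/200) / (2·(1/8)) = 1/2 m/s
check:
T_s = v_R/a_R = (1/2)/4 = 0.1250 s
robot covers v_R·T_r = 0.5000·0.0800 = 0.0400 m before braking
braking distance = 0.5000²/(2·4.0000) = 0.0312 m
person approaches 0.4000·(0.0800+0.1250) = 0.0820 m
residual clearance needed = 0.0800+0.0150+0.0400 = 0.1350 m
sum ≈ 0.0400+0.0312+0.0820+0.1350 ≈ 0.2883 m = S ✓

v_R_max = 1/2 m/s = 0.5000 m/s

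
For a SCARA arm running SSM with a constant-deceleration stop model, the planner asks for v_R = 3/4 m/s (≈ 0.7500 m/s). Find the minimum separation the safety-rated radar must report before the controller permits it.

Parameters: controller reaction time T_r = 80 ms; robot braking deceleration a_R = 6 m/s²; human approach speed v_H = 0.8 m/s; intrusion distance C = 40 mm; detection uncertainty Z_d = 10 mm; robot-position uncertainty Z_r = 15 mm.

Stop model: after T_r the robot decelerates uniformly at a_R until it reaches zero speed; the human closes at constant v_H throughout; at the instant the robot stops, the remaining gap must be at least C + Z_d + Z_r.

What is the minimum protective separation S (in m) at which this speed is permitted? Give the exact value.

stop time T_s = (3/4)/6 = 0.1250 s
reaction-phase robot travel = 0.7500·0.0800 = 0.0600 m
robot covers 0.7500·0.1250 − ½·6.0000·0.1250² = 0.0469 m while stopping
person approaches 0.8000·(0.0800+0.1250) = 0.1640 m
margins: 0.0400+0.0100+0.0150 = 0.0650 m
S_min ≈ 0.0600+0.0469+0.1640+0.0650  ⇒  S_min = 2687/8000 m

S_min = 2687/8000 m = 0.3359 m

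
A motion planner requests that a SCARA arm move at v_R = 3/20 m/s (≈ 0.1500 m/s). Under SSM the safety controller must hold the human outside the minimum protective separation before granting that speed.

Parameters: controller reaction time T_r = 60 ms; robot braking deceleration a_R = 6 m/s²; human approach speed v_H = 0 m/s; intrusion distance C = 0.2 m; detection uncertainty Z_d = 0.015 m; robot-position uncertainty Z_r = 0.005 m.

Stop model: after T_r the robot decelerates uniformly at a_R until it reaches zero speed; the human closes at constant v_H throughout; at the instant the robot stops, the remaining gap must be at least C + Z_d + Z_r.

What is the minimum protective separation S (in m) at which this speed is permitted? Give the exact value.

T_s = v_R/a_R = (3/20)/6 = 0.0250 s
reaction-phase robot travel = 0.1500·0.0600 = 0.0090 m
robot under decel: 0.1500²/(2·6.0000) = 0.0019 m
human over T_r+T_s: 0.0000·(0.0600+0.0250) = 0.0000 m
margins: 0.2000+0.0150+0.0050 = 0.2200 m
S_min ≈ 0.0090+0.0019+0.0000+0.2200  ⇒  S_min = 1847/8000 m

S_min = 1847/8000 m = 0.2309 m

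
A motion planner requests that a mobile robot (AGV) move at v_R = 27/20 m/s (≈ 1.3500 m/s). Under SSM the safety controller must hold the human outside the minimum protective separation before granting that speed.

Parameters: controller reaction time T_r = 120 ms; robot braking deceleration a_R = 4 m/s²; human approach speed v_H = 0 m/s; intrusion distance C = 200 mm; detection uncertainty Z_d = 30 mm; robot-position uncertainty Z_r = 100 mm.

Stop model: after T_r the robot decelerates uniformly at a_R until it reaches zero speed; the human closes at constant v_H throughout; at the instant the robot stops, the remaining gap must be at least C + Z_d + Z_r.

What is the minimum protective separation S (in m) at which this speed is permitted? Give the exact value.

S_min = 11517/16000 m = 0.7198 m

stop time T_s = (27/20)/4 = 0.3375 s
reaction-phase robot travel = 1.3500·0.1200 = 0.1620 m
braking distance = 1.3500²/(2·4.0000) = 0.2278 m
human closes 0.0000·0.4575 = 0.0000 m
C+Z_d+Z_r = 0.2000+0.0300+0.1000 = 0.3300 m
S_min ≈ 0.1620+0.2278+0.0000+0.3300  ⇒  S_min = 11517/16000 m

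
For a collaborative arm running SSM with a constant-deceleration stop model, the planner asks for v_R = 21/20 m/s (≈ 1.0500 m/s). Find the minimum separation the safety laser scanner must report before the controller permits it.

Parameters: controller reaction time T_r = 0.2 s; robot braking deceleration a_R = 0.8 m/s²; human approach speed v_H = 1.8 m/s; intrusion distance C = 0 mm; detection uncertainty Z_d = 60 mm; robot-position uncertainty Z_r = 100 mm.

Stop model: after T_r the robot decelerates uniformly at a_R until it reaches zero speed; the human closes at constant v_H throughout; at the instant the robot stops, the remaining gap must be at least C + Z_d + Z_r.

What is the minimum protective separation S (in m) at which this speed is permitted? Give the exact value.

S_min = 12101/3200 m = 3.7816 m

T_s = v_R/a_R = (21/20)/(4/5) = 1.3125 s
reaction-phase robot travel = 1.0500·0.2000 = 0.2100 m
robot covers 1.0500·1.3125 − ½·0.8000·1.3125² = 0.6891 m while stopping
person approaches 1.8000·(0.2000+1.3125) = 2.7225 m
margins: 0.0000+0.0600+0.1000 = 0.1600 m
S_min ≈ 0.2100+0.6891+2.7225+0.1600  ⇒  S_min = 12101/3200 m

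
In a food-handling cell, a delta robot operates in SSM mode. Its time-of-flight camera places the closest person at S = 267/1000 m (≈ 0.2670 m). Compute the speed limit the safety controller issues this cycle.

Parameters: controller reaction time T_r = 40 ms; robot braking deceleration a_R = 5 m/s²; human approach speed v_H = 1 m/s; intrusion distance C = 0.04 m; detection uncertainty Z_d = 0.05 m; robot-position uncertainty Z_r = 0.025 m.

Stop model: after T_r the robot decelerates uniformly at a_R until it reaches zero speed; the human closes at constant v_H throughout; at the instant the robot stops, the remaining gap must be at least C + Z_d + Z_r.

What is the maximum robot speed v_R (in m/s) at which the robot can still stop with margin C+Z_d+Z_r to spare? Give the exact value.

v_R_max = 2/5 m/s = 0.4000 m/s

collect terms ⇒ (1/10)·v_R² + (6/25)·v_R + (-14/125) = 0
  disc = (6/25)² − 4·(1/10)·(-14/125) = 64/625 ; √disc = 8/25
  v_R = (−(6/25) + 8/25) / (2·(1/10)) = 2/5 m/s
check:
T_s = v_R/a_R = (2/5)/5 = 0.0800 s
robot in T_r: 0.4000·0.0400 = 0.0160 m
braking distance = 0.4000²/(2·5.0000) = 0.0160 m
person approaches 1.0000·(0.0400+0.0800) = 0.1200 m
residual clearance needed = 0.0400+0.0500+0.0250 = 0.1150 m
sum ≈ 0.0160+0.0160+0.1200+0.1150 ≈ 0.2670 m = S ✓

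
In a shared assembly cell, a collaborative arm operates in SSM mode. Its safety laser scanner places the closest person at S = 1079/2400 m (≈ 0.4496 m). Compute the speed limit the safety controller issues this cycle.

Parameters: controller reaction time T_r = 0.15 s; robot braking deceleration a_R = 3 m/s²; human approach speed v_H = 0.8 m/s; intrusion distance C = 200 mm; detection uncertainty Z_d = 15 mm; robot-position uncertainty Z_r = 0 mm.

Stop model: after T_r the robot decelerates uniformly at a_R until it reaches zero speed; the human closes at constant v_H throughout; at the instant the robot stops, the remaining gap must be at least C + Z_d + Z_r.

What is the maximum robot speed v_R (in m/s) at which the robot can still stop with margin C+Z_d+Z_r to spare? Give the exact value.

v_R_max = 1/4 m/s = 0.2500 m/s

quadratic (1/6)·v² + (5/12)·v + (-11/96) = 0
  disc = (5/12)² − 4·(1/6)·(-11/96) = 1/4 ; √disc = 1/2
  v_R = (−(5/12) + 1/2) / (2·(1/6)) = 1/4 m/s
check:
T_s = v_R/a_R = (1/4)/3 = 0.0833 s
reaction-phase robot travel = 0.2500·0.1500 = 0.0375 m
robot under decel: 0.2500²/(2·3.0000) = 0.0104 m
human closes 0.8000·0.2333 = 0.1867 m
margins: 0.2000+0.0150+0.0000 = 0.2150 m
sum ≈ 0.0375+0.0104+0.1867+0.2150 ≈ 0.4496 m = S ✓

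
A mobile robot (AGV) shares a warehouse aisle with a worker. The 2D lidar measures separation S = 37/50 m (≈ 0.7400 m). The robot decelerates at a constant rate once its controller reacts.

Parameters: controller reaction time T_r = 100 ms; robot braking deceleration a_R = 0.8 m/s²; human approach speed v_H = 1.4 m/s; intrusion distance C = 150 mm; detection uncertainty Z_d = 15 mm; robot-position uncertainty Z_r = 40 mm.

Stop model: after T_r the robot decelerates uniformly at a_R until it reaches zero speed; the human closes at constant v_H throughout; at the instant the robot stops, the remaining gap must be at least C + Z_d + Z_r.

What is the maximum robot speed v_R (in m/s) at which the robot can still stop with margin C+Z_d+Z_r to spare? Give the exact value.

v_R_max = 1/5 m/s = 0.2000 m/s

collect terms ⇒ (5/8)·v_R² + (37/20)·v_R + (-79/200) = 0
  disc = (37/20)² − 4·(5/8)·(-79/200) = 441/100 ; √disc = 21/10
  v_R = (−(37/20) + 21/10) / (2·(5/8)) = 1/5 m/s
check:
T_s = v_R/a_R = (1/5)/(4/5) = 0.2500 s
robot covers v_R·T_r = 0.2000·0.1000 = 0.0200 m before braking
robot under decel: 0.2000²/(2·0.8000) = 0.0250 m
person approaches 1.4000·(0.1000+0.2500) = 0.4900 m
margins: 0.1500+0.0150+0.0400 = 0.2050 m
sum ≈ 0.0200+0.0250+0.4900+0.2050 ≈ 0.7400 m = S ✓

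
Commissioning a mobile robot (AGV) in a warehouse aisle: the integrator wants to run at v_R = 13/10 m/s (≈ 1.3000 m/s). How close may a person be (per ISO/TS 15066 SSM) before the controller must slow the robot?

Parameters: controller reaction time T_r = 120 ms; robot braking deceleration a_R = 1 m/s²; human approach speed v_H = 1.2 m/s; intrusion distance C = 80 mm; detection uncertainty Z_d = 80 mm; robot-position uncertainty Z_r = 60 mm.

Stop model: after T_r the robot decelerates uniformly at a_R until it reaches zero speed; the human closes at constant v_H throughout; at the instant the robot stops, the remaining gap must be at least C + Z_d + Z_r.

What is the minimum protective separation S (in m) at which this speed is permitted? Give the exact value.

braking lasts T_s = (13/10)/1 = 1.3000 s
robot in T_r: 1.3000·0.1200 = 0.1560 m
robot under decel: 1.3000²/(2·1.0000) = 0.8450 m
human over T_r+T_s: 1.2000·(0.1200+1.3000) = 1.7040 m
C+Z_d+Z_r = 0.0800+0.0800+0.0600 = 0.2200 m
S_min ≈ 0.1560+0.8450+1.7040+0.2200  ⇒  S_min = 117/40 m

S_min = 117/40 m = 2.9250 m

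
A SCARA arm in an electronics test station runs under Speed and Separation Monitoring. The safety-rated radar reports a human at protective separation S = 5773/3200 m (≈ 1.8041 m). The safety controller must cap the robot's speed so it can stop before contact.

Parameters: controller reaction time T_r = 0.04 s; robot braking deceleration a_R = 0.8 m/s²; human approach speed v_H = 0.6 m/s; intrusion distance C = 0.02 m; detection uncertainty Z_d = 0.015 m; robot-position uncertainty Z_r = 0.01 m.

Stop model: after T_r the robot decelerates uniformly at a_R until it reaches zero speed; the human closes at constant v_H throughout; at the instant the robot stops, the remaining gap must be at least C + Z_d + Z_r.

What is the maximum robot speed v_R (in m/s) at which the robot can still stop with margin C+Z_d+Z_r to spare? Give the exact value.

collect terms ⇒ (5/8)·v_R² + (79/100)·v_R + (-27761/16000) = 0
  disc = (79/100)² − 4·(5/8)·(-27761/16000) = 793881/160000 ; √disc = 891/400
  v_R = (−(79/100) + 891/400) / (2·(5/8)) = 23/20 m/s
check:
stop time T_s = (23/20)/(4/5) = 1.4375 s
reaction-phase robot travel = 1.1500·0.0400 = 0.0460 m
robot covers 1.1500·1.4375 − ½·0.8000·1.4375² = 0.8266 m while stopping
human over T_r+T_s: 0.6000·(0.0400+1.4375) = 0.8865 m
C+Z_d+Z_r = 0.0200+0.0150+0.0100 = 0.0450 m
sum ≈ 0.0460+0.8266+0.8865+0.0450 ≈ 1.8041 m = S ✓

v_R_max = 23/20 m/s = 1.1500 m/s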